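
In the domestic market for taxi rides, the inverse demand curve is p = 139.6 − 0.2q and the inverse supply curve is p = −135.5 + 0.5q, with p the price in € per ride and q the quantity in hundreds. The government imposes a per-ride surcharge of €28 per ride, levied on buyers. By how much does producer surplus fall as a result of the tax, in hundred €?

Producer surplus falls by €7460 hundred.

Rewrite in direct form: qd = 698 − 5p and qs = 2p + 271.
Before the tax: set 698 − 5p = 2p + 271 → p* = €61, q* = 393.
With the tax collected from buyers, demand (in seller-price terms) shifts: qd = 698 − 5(p + 28).
Solving gives q = 353 with buyers paying €69 and producers receiving €41 (the €28 wedge).
ΔPS is the trapezoid between Q = 353 and Q = 393 of height €20: ½ · (393 + 353) · 20 = €7460.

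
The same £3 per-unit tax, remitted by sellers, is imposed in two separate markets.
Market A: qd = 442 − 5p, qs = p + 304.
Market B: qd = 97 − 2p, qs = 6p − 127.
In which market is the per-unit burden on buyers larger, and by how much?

Market B, by £1.75.

Market A: pre-tax p* = £23, q* = 327; post-tax q = 324.5; per-unit burden on buyers = £0.5.
Market B: pre-tax p* = £28, q* = 41; post-tax q = 36.5; per-unit burden on buyers = £2.25.
Difference: £0.5 vs £2.25 → market B is larger by £1.75.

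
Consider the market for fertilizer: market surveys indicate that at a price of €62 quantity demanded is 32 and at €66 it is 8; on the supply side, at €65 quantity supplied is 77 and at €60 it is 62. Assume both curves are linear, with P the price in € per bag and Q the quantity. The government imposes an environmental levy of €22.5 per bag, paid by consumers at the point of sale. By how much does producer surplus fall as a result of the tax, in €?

Demand slope: (8 − 32)/(66 − 62) = -6, so Qd = 404 − 6P.
Supply slope: (62 − 77)/(60 − 65) = 3, so Qs = 3P − 118.
Without the tax, 404 − 6P = 3P − 118 gives 9P = 522, so P* = €58 and Q* = 56.
With the tax collected from consumers, demand (in seller-price terms) shifts: Qd = 404 − 6(P + 22.5).
New equilibrium: consumers pay €65.5, producers receive €43, Q = 11. (Wedge: Pb − Ps = 22.5.)
ΔPS is the trapezoid between Q = 11 and Q = 56 of height €15: ½ · (56 + 11) · 15 = €502.5.

Producer surplus falls by €502.5.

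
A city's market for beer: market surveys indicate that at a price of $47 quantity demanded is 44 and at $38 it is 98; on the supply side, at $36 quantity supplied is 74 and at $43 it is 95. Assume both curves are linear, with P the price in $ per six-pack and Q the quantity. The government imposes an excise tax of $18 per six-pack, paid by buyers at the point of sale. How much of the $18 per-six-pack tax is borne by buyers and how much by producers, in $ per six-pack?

Demand slope: (98 − 44)/(38 − 47) = -6, so Qd = 326 − 6P.
Supply slope: (95 − 74)/(43 − 36) = 3, so Qs = 3P − 34.
Without the tax, 326 − 6P = 3P − 34 gives 9P = 360, so P* = $40 and Q* = 86.
With the tax collected from buyers, demand (in seller-price terms) shifts: Qd = 326 − 6(P + 18).
Solving gives Q = 50 with buyers paying $46 and producers receiving $28 (the $18 wedge).
Burden on buyers: $6; on producers: $12. (They sum to $18.)

Buyers bear $6 per six-pack; producers bear $12 per six-pack.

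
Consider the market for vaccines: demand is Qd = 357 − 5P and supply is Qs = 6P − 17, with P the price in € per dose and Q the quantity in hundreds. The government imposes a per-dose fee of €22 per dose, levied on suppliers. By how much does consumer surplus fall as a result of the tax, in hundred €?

Without the tax, 357 − 5P = 6P − 17 gives 11P = 374, so P* = €34 and Q* = 187.
With the tax collected from suppliers, supply shifts: Qs = 6(P − 22) − 17.
Solving gives Q = 127 with buyers paying €46 and suppliers receiving €24 (the €22 wedge).
ΔCS is the trapezoid between Q = 127 and Q = 187 of height €12: ½ · (187 + 127) · 12 = €1884.

Consumer surplus falls by €1884 hundred.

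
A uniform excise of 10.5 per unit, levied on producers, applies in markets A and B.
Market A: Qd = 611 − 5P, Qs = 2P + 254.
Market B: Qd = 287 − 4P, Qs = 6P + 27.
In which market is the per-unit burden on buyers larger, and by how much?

Market A: pre-tax P* = 51, Q* = 356; post-tax Q = 341; per-unit burden on buyers = 3.
Market B: pre-tax P* = 26, Q* = 183; post-tax Q = 157.8; per-unit burden on buyers = 6.3.
Difference: 3 vs 6.3 → market B is larger by 3.3.

Market B, by 3.3.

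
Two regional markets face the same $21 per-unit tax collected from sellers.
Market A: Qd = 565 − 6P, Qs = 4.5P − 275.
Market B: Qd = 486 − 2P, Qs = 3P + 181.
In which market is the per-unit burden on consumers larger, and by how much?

Market B, by $3.6.

Market A: pre-tax P* = $80, Q* = 85; post-tax Q = 31; per-unit burden on consumers = $9.
Market B: pre-tax P* = $61, Q* = 364; post-tax Q = 338.8; per-unit burden on consumers = $12.6.
Difference: $9 vs $12.6 → market B is larger by $3.6.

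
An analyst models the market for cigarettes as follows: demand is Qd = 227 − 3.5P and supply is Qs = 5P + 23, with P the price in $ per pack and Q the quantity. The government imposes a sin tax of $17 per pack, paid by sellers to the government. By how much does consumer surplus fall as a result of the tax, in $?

Without the tax, 227 − 3.5P = 5P + 23 gives 8.5P = 204, so P* = $24 and Q* = 143.
With the tax collected from sellers, supply shifts: Qs = 5(P − 17) + 23.
Solving gives Q = 108 with consumers paying $34 and sellers receiving $17 (the $17 wedge).
ΔCS is the trapezoid between Q = 108 and Q = 143 of height $10: ½ · (143 + 108) · 10 = $1255.

Consumer surplus falls by $1255.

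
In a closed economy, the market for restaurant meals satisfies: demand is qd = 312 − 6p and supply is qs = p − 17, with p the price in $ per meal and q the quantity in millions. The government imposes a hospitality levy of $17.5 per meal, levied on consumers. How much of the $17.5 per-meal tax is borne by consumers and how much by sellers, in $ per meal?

Before the tax: set 312 − 6p = p − 17 → p* = $47, q* = 30.
With the tax collected from consumers, demand (in seller-price terms) shifts: qd = 312 − 6(p + 17.5).
Solving gives q = 15 with consumers paying $49.5 and sellers receiving $32 (the $17.5 wedge).
Burden on consumers: $2.5; on sellers: $15. (They sum to $17.5.)

Consumers bear $2.5 per meal; sellers bear $15 per meal.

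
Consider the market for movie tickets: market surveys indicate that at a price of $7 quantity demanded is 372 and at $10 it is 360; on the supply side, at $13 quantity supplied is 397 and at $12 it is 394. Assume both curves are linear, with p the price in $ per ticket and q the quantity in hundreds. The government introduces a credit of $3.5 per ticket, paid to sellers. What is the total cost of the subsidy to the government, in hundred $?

Government outlay = $1337 hundred.

Demand slope: (360 − 372)/(10 − 7) = -4, so qd = 400 − 4p.
Supply slope: (394 − 397)/(12 − 13) = 3, so qs = 3p + 358.
Before the subsidy: set 400 − 4p = 3p + 358 → p* = $6, q* = 376.
With a per-unit subsidy paid to sellers, each receives p + 3.5 per unit sold, so supply becomes qs = 3(p + 3.5) + 358.
Solving gives q = 382 with consumers paying $4.5 and sellers receiving $8 (the $3.5 wedge).
Outlay = t · Q = 3.5 · 382 = $1337.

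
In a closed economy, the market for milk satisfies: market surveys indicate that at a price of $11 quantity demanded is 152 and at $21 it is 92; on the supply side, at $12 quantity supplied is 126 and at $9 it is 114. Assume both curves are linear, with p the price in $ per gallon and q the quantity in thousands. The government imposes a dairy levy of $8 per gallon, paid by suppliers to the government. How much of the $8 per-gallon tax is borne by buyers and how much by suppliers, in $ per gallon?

Demand slope: (92 − 152)/(21 − 11) = -6, so qd = 218 − 6p.
Supply slope: (114 − 126)/(9 − 12) = 4, so qs = 4p + 78.
Before the tax: set 218 − 6p = 4p + 78 → p* = $14, q* = 134.
With the tax collected from suppliers, supply shifts: qs = 4(p − 8) + 78.
Solving gives q = 114.8 with buyers paying $17.2 and suppliers receiving $9.2 (the $8 wedge).
Burden on buyers: $3.2; on suppliers: $4.8. (They sum to $8.)

Buyers bear $3.2 per gallon; suppliers bear $4.8 per gallon.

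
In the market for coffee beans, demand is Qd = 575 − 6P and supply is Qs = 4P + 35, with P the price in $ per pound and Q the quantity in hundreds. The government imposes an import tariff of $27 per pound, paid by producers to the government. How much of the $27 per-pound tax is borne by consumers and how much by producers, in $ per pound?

Before the tax: set 575 − 6P = 4P + 35 → P* = $54, Q* = 251.
With the tax collected from producers, supply shifts: Qs = 4(P − 27) + 35.
New equilibrium: consumers pay $64.8, producers receive $37.8, Q = 186.2. (Wedge: Pb − Ps = 27.)
Burden on consumers: $10.8; on producers: $16.2. (They sum to $27.)
The less price-elastic side of the market bears the larger share of a per-unit tax.

Consumers bear $10.8 per pound; producers bear $16.2 per pound.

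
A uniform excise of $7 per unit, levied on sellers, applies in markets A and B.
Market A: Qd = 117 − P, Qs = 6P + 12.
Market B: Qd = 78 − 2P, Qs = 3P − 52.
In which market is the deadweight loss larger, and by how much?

Market A: pre-tax P* = $15, Q* = 102; post-tax Q = 96; deadweight loss = $21.
Market B: pre-tax P* = $26, Q* = 26; post-tax Q = 17.6; deadweight loss = $29.4.
Difference: $21 vs $29.4 → market B is larger by $8.4.

Market B, by $8.4.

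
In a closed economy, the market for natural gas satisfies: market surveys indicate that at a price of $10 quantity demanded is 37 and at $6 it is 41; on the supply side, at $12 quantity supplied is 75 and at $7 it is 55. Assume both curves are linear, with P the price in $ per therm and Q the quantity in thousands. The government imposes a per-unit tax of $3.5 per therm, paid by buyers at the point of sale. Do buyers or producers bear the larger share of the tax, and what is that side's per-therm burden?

Demand slope: (41 − 37)/(6 − 10) = -1, so Qd = 47 − P.
Supply slope: (55 − 75)/(7 − 12) = 4, so Qs = 4P + 27.
Without the tax, 47 − P = 4P + 27 gives 5P = 20, so P* = $4 and Q* = 43.
With the tax collected from buyers, demand (in seller-price terms) shifts: Qd = 47 − (P + 3.5).
New equilibrium: buyers pay $6.8, producers receive $3.3, Q = 40.2. (Wedge: Pb − Ps = 3.5.)
Per-therm burden: buyers $2.8, producers $0.7.
Buyers take the larger share because demand is less price-elastic here (demand slope 1 vs supply slope 4).
The less price-elastic side of the market bears the larger share of a per-unit tax.

Buyers bear the larger share: $2.8 per therm.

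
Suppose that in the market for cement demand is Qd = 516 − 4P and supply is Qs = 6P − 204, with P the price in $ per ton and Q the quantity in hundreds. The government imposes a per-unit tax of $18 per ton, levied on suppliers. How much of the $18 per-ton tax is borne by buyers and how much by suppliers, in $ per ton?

Buyers bear $10.8 per ton; suppliers bear $7.2 per ton.

Before the tax: set 516 − 4P = 6P − 204 → P* = $72, Q* = 228.
With the tax collected from suppliers, supply shifts: Qs = 6(P − 18) − 204.
New equilibrium: buyers pay $82.8, suppliers receive $64.8, Q = 184.8. (Wedge: Pb − Ps = 18.)
Burden on buyers: $10.8; on suppliers: $7.2. (They sum to $18.)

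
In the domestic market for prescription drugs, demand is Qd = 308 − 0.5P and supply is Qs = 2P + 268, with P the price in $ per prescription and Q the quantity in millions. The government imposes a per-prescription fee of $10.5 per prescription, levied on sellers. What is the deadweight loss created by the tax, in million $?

Without the tax, 308 − 0.5P = 2P + 268 gives 2.5P = 40, so P* = $16 and Q* = 300.
With the tax collected from sellers, supply shifts: Qs = 2(P − 10.5) + 268.
New equilibrium: buyers pay $24.4, sellers receive $13.9, Q = 295.8. (Wedge: Pb − Ps = 10.5.)
Quantity falls by |ΔQ| = |300 − 295.8| = 4.2.
DWL = ½ · t · |ΔQ| = ½ · 10.5 · 4.2 = $22.05.

Deadweight loss = $22.05 million.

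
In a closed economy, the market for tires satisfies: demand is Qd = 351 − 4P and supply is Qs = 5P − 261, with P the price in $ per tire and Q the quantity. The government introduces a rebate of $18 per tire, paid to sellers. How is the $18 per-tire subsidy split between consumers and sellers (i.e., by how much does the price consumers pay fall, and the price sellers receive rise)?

Consumers gain $10 per tire; sellers gain $8 per tire.

Before the subsidy: set 351 − 4P = 5P − 261 → P* = $68, Q* = 79.
With a per-unit subsidy paid to sellers, each receives P + 18 per unit sold, so supply becomes Qs = 5(P + 18) − 261.
Solving gives Q = 119 with consumers paying $58 and sellers receiving $76 (the $18 wedge).
Gain to consumers: $10; to sellers: $8. (They sum to $18.)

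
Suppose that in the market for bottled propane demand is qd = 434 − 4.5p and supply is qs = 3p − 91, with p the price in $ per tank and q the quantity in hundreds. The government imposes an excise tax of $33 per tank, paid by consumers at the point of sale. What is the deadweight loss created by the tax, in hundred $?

Deadweight loss = $980.1 hundred.

Without the tax, 434 − 4.5p = 3p − 91 gives 7.5p = 525, so p* = $70 and q* = 119.
With the tax collected from consumers, demand (in seller-price terms) shifts: qd = 434 − 4.5(p + 33).
New equilibrium: consumers pay $83.2, suppliers receive $50.2, q = 59.6. (Wedge: pb − ps = 33.)
Quantity falls by |ΔQ| = |119 − 59.6| = 59.4.
DWL = ½ · t · |ΔQ| = ½ · 33 · 59.4 = $980.1.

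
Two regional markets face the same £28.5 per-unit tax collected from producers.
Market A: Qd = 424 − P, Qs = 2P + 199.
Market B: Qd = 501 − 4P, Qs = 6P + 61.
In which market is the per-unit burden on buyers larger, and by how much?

Market A: pre-tax P* = £75, Q* = 349; post-tax Q = 330; per-unit burden on buyers = £19.
Market B: pre-tax P* = £44, Q* = 325; post-tax Q = 256.6; per-unit burden on buyers = £17.1.
Difference: £19 vs £17.1 → market A is larger by £1.9.

Market A, by £1.9.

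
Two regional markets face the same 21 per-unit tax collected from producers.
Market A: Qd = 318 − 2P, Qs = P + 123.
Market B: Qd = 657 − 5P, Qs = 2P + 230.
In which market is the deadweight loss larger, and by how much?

Market A: pre-tax P* = 65, Q* = 188; post-tax Q = 174; deadweight loss = 147.
Market B: pre-tax P* = 61, Q* = 352; post-tax Q = 322; deadweight loss = 315.
Difference: 147 vs 315 → market B is larger by 168.

Market B, by 168.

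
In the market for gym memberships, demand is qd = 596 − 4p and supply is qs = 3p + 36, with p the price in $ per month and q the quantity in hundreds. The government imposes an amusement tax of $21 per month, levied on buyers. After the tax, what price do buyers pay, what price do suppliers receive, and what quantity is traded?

Before the tax: set 596 − 4p = 3p + 36 → p* = $80, q* = 276.
With the tax collected from buyers, demand (in seller-price terms) shifts: qd = 596 − 4(p + 21).
Solving gives q = 240 with buyers paying $89 and suppliers receiving $68 (the $21 wedge).
The less price-elastic side of the market bears the larger share of a per-unit tax.

Buyers pay $89; suppliers receive $68; quantity = 240.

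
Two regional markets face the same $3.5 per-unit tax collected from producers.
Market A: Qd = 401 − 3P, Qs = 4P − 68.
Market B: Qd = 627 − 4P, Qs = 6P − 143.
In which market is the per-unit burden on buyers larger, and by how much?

Market B, by $0.1.

Market A: pre-tax P* = $67, Q* = 200; post-tax Q = 194; per-unit burden on buyers = $2.
Market B: pre-tax P* = $77, Q* = 319; post-tax Q = 310.6; per-unit burden on buyers = $2.1.
Difference: $2 vs $2.1 → market B is larger by $0.1.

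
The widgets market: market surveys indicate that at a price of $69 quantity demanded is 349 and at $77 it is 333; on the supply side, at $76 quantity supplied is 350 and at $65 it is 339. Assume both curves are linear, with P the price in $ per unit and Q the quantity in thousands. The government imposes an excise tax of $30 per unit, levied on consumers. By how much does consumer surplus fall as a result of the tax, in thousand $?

Consumer surplus falls by $3350 thousand.

Demand slope: (333 − 349)/(77 − 69) = -2, so Qd = 487 − 2P.
Supply slope: (339 − 350)/(65 − 76) = 1, so Qs = P + 274.
Without the tax, 487 − 2P = P + 274 gives 3P = 213, so P* = $71 and Q* = 345.
With the tax collected from consumers, demand (in seller-price terms) shifts: Qd = 487 − 2(P + 30).
Solving gives Q = 325 with consumers paying $81 and suppliers receiving $51 (the $30 wedge).
ΔCS is the trapezoid between Q = 325 and Q = 345 of height $10: ½ · (345 + 325) · 10 = $3350.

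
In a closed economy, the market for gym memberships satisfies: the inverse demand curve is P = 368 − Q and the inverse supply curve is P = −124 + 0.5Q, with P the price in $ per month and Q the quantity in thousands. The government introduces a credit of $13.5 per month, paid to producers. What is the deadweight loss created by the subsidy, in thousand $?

Inverting to Q(P) form: Qd = 368 − P; Qs = 2P + 248.
Before the subsidy: set 368 − P = 2P + 248 → P* = $40, Q* = 328.
With a per-unit subsidy paid to producers, each receives P + 13.5 per unit sold, so supply becomes Qs = 2(P + 13.5) + 248.
New equilibrium: consumers pay $31, producers receive $44.5, Q = 337. (Wedge: Pb − Ps = −13.5.)
Quantity rises by |ΔQ| = |328 − 337| = 9.
DWL = ½ · t · |ΔQ| = ½ · 13.5 · 9 = $60.75.

Deadweight loss = $60.75 thousand.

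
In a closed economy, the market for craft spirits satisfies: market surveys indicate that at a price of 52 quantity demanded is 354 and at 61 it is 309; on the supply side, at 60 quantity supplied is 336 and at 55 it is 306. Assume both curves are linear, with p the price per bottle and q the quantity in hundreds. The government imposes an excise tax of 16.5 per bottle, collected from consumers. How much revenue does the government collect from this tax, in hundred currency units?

Tax revenue = 4603.5 hundred.

Demand slope: (309 − 354)/(61 − 52) = -5, so qd = 614 − 5p.
Supply slope: (306 − 336)/(55 − 60) = 6, so qs = 6p − 24.
Without the tax, 614 − 5p = 6p − 24 gives 11p = 638, so p* = 58 and q* = 324.
With the tax collected from consumers, demand (in seller-price terms) shifts: qd = 614 − 5(p + 16.5).
New equilibrium: consumers pay 67, producers receive 50.5, q = 279. (Wedge: pb − ps = 16.5.)
Revenue = t · Q = 16.5 · 279 = 4603.5.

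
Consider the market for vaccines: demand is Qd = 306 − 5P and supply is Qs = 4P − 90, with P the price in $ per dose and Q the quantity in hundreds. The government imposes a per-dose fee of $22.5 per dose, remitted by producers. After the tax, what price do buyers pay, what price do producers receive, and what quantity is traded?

Before the tax: set 306 − 5P = 4P − 90 → P* = $44, Q* = 86.
With the tax collected from producers, supply shifts: Qs = 4(P − 22.5) − 90.
Solving gives Q = 36 with buyers paying $54 and producers receiving $31.5 (the $22.5 wedge).
The less price-elastic side of the market bears the larger share of a per-unit tax.

Buyers pay $54; producers receive $31.5; quantity = 36.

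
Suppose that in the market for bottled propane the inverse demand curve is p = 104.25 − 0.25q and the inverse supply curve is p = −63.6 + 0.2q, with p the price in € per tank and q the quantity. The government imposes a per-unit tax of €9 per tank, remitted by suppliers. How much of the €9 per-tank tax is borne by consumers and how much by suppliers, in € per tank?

Rewrite in direct form: qd = 417 − 4p and qs = 5p + 318.
Before the tax: set 417 − 4p = 5p + 318 → p* = €11, q* = 373.
With the tax collected from suppliers, supply shifts: qs = 5(p − 9) + 318.
New equilibrium: consumers pay €16, suppliers receive €7, q = 353. (Wedge: pb − ps = 9.)
Burden on consumers: €5; on suppliers: €4. (They sum to €9.)

Consumers bear €5 per tank; suppliers bear €4 per tank.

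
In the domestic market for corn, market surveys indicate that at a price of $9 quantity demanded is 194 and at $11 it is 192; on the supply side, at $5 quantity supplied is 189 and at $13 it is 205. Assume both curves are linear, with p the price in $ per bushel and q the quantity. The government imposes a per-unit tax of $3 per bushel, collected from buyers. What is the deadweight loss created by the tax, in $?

Deadweight loss = $3.

Demand slope: (192 − 194)/(11 − 9) = -1, so qd = 203 − p.
Supply slope: (205 − 189)/(13 − 5) = 2, so qs = 2p + 179.
Without the tax, 203 − p = 2p + 179 gives 3p = 24, so p* = $8 and q* = 195.
With the tax collected from buyers, demand (in seller-price terms) shifts: qd = 203 − (p + 3).
Solving gives q = 193 with buyers paying $10 and producers receiving $7 (the $3 wedge).
Quantity falls by |ΔQ| = |195 − 193| = 2.
DWL = ½ · t · |ΔQ| = ½ · 3 · 2 = $3.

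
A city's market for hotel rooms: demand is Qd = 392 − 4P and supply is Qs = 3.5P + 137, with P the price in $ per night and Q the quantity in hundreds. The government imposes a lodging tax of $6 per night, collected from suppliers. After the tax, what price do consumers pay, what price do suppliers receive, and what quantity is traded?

Without the tax, 392 − 4P = 3.5P + 137 gives 7.5P = 255, so P* = $34 and Q* = 256.
With the tax collected from suppliers, supply shifts: Qs = 3.5(P − 6) + 137.
New equilibrium: consumers pay $36.8, suppliers receive $30.8, Q = 244.8. (Wedge: Pb − Ps = 6.)

Consumers pay $36.8; suppliers receive $30.8; quantity = 244.8.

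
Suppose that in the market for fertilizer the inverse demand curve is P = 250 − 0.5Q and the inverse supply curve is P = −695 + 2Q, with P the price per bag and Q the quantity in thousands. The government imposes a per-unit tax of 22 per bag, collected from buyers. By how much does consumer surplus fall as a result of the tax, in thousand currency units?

Consumer surplus falls by 1643.84 thousand.

Inverting to Q(P) form: Qd = 500 − 2P; Qs = 0.5P + 347.5.
Without the tax, 500 − 2P = 0.5P + 347.5 gives 2.5P = 152.5, so P* = 61 and Q* = 378.
With the tax collected from buyers, demand (in seller-price terms) shifts: Qd = 500 − 2(P + 22).
Solving gives Q = 369.2 with buyers paying 65.4 and suppliers receiving 43.4 (the 22 wedge).
ΔCS is the trapezoid between Q = 369.2 and Q = 378 of height 4.4: ½ · (378 + 369.2) · 4.4 = 1643.84.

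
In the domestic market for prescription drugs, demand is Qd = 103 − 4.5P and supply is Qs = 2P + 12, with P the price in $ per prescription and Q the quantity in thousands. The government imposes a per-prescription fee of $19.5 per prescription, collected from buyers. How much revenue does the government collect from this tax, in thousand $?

Without the tax, 103 − 4.5P = 2P + 12 gives 6.5P = 91, so P* = $14 and Q* = 40.
With the tax collected from buyers, demand (in seller-price terms) shifts: Qd = 103 − 4.5(P + 19.5).
New equilibrium: buyers pay $20, suppliers receive $0.5, Q = 13. (Wedge: Pb − Ps = 19.5.)
Revenue = t · Q = 19.5 · 13 = $253.5.

Tax revenue = $253.5 thousand.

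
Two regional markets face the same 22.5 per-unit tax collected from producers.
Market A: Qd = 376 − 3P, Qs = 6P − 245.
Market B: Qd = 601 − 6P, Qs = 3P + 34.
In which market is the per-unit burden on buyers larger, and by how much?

Market A: pre-tax P* = 69, Q* = 169; post-tax Q = 124; per-unit burden on buyers = 15.
Market B: pre-tax P* = 63, Q* = 223; post-tax Q = 178; per-unit burden on buyers = 7.5.
Difference: 15 vs 7.5 → market A is larger by 7.5.

Market A, by 7.5.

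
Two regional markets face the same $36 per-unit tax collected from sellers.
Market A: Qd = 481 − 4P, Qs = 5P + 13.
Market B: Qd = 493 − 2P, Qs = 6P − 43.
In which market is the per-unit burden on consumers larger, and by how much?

Market A: pre-tax P* = $52, Q* = 273; post-tax Q = 193; per-unit burden on consumers = $20.
Market B: pre-tax P* = $67, Q* = 359; post-tax Q = 305; per-unit burden on consumers = $27.
Difference: $20 vs $27 → market B is larger by $7.

Market B, by $7.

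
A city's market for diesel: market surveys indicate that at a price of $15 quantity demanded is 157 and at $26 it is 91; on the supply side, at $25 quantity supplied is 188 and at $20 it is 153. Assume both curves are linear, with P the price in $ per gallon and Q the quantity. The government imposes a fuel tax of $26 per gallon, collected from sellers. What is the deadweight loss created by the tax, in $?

Deadweight loss = $1092.

Demand slope: (91 − 157)/(26 − 15) = -6, so Qd = 247 − 6P.
Supply slope: (153 − 188)/(20 − 25) = 7, so Qs = 7P + 13.
Without the tax, 247 − 6P = 7P + 13 gives 13P = 234, so P* = $18 and Q* = 139.
With the tax collected from sellers, supply shifts: Qs = 7(P − 26) + 13.
New equilibrium: buyers pay $32, sellers receive $6, Q = 55. (Wedge: Pb − Ps = 26.)
Quantity falls by |ΔQ| = |139 − 55| = 84.
DWL = ½ · t · |ΔQ| = ½ · 26 · 84 = $1092.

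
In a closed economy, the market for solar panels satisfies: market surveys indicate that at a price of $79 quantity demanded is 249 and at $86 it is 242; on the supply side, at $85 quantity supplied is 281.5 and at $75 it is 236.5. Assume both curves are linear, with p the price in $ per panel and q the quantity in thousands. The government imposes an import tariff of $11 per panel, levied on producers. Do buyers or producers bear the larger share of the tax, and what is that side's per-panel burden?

Buyers bear the larger share: $9 per panel.

Demand slope: (242 − 249)/(86 − 79) = -1, so qd = 328 − p.
Supply slope: (236.5 − 281.5)/(75 − 85) = 4.5, so qs = 4.5p − 101.
Before the tax: set 328 − p = 4.5p − 101 → p* = $78, q* = 250.
With the tax collected from producers, supply shifts: qs = 4.5(p − 11) − 101.
Solving gives q = 241 with buyers paying $87 and producers receiving $76 (the $11 wedge).
Per-panel burden: buyers $9, producers $2.
Buyers take the larger share because demand is less price-elastic here (demand slope 1 vs supply slope 4.5).
The less price-elastic side of the market bears the larger share of a per-unit tax.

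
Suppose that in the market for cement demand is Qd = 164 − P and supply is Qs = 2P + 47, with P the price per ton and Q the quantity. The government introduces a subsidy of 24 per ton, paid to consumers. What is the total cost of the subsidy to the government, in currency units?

Government outlay = 3384.

Before the subsidy: set 164 − P = 2P + 47 → P* = 39, Q* = 125.
With a per-unit subsidy paid to consumers, each effectively pays P − 24, so demand becomes Qd = 164 − (P − 24).
Solving gives Q = 141 with consumers paying 23 and producers receiving 47 (the 24 wedge).
Outlay = t · Q = 24 · 141 = 3384.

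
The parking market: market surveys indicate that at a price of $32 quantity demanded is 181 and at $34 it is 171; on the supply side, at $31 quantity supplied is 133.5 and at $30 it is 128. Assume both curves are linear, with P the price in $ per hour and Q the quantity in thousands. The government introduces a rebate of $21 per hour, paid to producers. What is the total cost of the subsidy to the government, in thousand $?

Demand slope: (171 − 181)/(34 − 32) = -5, so Qd = 341 − 5P.
Supply slope: (128 − 133.5)/(30 − 31) = 5.5, so Qs = 5.5P − 37.
Before the subsidy: set 341 − 5P = 5.5P − 37 → P* = $36, Q* = 161.
With a per-unit subsidy paid to producers, each receives P + 21 per unit sold, so supply becomes Qs = 5.5(P + 21) − 37.
Solving gives Q = 216 with buyers paying $25 and producers receiving $46 (the $21 wedge).
Outlay = t · Q = 21 · 216 = $4536.

Government outlay = $4536 thousand.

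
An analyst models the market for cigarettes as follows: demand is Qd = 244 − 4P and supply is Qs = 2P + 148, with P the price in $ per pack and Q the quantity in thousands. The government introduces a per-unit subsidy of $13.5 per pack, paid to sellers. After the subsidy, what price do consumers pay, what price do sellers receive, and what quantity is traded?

Consumers pay $11.5; sellers receive $25; quantity = 198.

Without the subsidy, 244 − 4P = 2P + 148 gives 6P = 96, so P* = $16 and Q* = 180.
With a per-unit subsidy paid to sellers, each receives P + 13.5 per unit sold, so supply becomes Qs = 2(P + 13.5) + 148.
Solving gives Q = 198 with consumers paying $11.5 and sellers receiving $25 (the $13.5 wedge).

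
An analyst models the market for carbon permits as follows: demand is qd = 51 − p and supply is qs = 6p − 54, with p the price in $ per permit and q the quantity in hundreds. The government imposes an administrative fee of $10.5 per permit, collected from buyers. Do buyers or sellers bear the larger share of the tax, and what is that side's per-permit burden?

Buyers bear the larger share: $9 per permit.

Without the tax, 51 − p = 6p − 54 gives 7p = 105, so p* = $15 and q* = 36.
With the tax collected from buyers, demand (in seller-price terms) shifts: qd = 51 − (p + 10.5).
New equilibrium: buyers pay $24, sellers receive $13.5, q = 27. (Wedge: pb − ps = 10.5.)
Per-permit burden: buyers $9, sellers $1.5.
Buyers take the larger share because demand is less price-elastic here (demand slope 1 vs supply slope 6).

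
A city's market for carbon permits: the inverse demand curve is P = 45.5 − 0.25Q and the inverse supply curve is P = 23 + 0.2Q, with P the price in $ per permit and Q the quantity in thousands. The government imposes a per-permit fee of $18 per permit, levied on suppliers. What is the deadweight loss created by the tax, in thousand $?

Deadweight loss = $360 thousand.

Inverting to Q(P) form: Qd = 182 − 4P; Qs = 5P − 115.
Without the tax, 182 − 4P = 5P − 115 gives 9P = 297, so P* = $33 and Q* = 50.
With the tax collected from suppliers, supply shifts: Qs = 5(P − 18) − 115.
Solving gives Q = 10 with consumers paying $43 and suppliers receiving $25 (the $18 wedge).
Quantity falls by |ΔQ| = |50 − 10| = 40.
DWL = ½ · t · |ΔQ| = ½ · 18 · 40 = $360.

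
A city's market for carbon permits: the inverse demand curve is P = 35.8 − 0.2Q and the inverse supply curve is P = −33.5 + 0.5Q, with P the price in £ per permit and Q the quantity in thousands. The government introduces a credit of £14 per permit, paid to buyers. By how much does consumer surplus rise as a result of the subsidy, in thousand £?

Inverting to Q(P) form: Qd = 179 − 5P; Qs = 2P + 67.
Before the subsidy: set 179 − 5P = 2P + 67 → P* = £16, Q* = 99.
With a per-unit subsidy paid to buyers, each effectively pays P − 14, so demand becomes Qd = 179 − 5(P − 14).
New equilibrium: buyers pay £12, suppliers receive £26, Q = 119. (Wedge: Pb − Ps = −14.)
ΔCS is the trapezoid between Q = 119 and Q = 99 of height £4: ½ · (99 + 119) · 4 = £436.

Consumer surplus rises by £436 thousand.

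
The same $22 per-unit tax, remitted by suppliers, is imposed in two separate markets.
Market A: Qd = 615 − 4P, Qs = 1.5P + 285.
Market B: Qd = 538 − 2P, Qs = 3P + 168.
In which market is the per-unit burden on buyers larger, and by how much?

Market B, by $7.2.

Market A: pre-tax P* = $60, Q* = 375; post-tax Q = 351; per-unit burden on buyers = $6.
Market B: pre-tax P* = $74, Q* = 390; post-tax Q = 363.6; per-unit burden on buyers = $13.2.
Difference: $6 vs $13.2 → market B is larger by $7.2.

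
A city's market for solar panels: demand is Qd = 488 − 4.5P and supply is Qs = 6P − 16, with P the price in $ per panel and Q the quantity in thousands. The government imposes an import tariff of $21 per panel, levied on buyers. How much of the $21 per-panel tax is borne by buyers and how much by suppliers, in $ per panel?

Buyers bear $12 per panel; suppliers bear $9 per panel.

Before the tax: set 488 − 4.5P = 6P − 16 → P* = $48, Q* = 272.
With the tax collected from buyers, demand (in seller-price terms) shifts: Qd = 488 − 4.5(P + 21).
Solving gives Q = 218 with buyers paying $60 and suppliers receiving $39 (the $21 wedge).
Burden on buyers: $12; on suppliers: $9. (They sum to $21.)
The less price-elastic side of the market bears the larger share of a per-unit tax.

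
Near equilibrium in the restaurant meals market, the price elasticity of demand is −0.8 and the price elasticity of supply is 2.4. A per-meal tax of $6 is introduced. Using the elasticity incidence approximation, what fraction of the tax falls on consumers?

Consumers' share ≈ 0.75.

Incidence ratio: consumers' share ≈ εs / (εs + |εd|) = 2.4 / (2.4 + 0.8) = 0.75.
Supply is the more elastic side, so consumers bear the larger share.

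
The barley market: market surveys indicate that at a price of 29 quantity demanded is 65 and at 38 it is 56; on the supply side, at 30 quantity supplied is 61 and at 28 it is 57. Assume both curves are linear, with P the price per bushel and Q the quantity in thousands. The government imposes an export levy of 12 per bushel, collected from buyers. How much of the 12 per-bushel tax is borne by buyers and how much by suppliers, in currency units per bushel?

Demand slope: (56 − 65)/(38 − 29) = -1, so Qd = 94 − P.
Supply slope: (57 − 61)/(28 − 30) = 2, so Qs = 2P + 1.
Before the tax: set 94 − P = 2P + 1 → P* = 31, Q* = 63.
With the tax collected from buyers, demand (in seller-price terms) shifts: Qd = 94 − (P + 12).
New equilibrium: buyers pay 39, suppliers receive 27, Q = 55. (Wedge: Pb − Ps = 12.)
Burden on buyers: 8; on suppliers: 4. (They sum to 12.)

Buyers bear 8 per bushel; suppliers bear 4 per bushel.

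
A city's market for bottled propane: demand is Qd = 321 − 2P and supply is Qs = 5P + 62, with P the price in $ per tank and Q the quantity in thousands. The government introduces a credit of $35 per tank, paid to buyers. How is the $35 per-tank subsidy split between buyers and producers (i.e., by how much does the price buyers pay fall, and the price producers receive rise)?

Without the subsidy, 321 − 2P = 5P + 62 gives 7P = 259, so P* = $37 and Q* = 247.
With a per-unit subsidy paid to buyers, each effectively pays P − 35, so demand becomes Qd = 321 − 2(P − 35).
Solving gives Q = 297 with buyers paying $12 and producers receiving $47 (the $35 wedge).
Gain to buyers: $25; to producers: $10. (They sum to $35.)

Buyers gain $25 per tank; producers gain $10 per tank.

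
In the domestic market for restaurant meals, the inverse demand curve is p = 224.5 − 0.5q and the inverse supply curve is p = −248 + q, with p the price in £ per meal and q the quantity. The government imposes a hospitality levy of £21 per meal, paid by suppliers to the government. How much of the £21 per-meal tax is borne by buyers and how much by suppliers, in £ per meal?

Buyers bear £7 per meal; suppliers bear £14 per meal.

Inverting to q(p) form: qd = 449 − 2p; qs = p + 248.
Without the tax, 449 − 2p = p + 248 gives 3p = 201, so p* = £67 and q* = 315.
With the tax collected from suppliers, supply shifts: qs = (p − 21) + 248.
New equilibrium: buyers pay £74, suppliers receive £53, q = 301. (Wedge: pb − ps = 21.)
Burden on buyers: £7; on suppliers: £14. (They sum to £21.)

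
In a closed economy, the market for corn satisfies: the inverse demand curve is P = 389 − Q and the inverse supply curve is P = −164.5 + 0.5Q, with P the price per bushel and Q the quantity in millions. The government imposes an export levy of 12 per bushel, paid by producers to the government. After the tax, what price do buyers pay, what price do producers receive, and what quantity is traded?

Rewrite in direct form: Qd = 389 − P and Qs = 2P + 329.
Without the tax, 389 − P = 2P + 329 gives 3P = 60, so P* = 20 and Q* = 369.
With the tax collected from producers, supply shifts: Qs = 2(P − 12) + 329.
New equilibrium: buyers pay 28, producers receive 16, Q = 361. (Wedge: Pb − Ps = 12.)
The less price-elastic side of the market bears the larger share of a per-unit tax.

Buyers pay 28; producers receive 16; quantity = 361.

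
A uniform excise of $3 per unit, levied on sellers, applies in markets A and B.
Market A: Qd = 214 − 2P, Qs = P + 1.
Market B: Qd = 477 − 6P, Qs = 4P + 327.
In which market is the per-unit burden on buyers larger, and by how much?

Market A: pre-tax P* = $71, Q* = 72; post-tax Q = 70; per-unit burden on buyers = $1.
Market B: pre-tax P* = $15, Q* = 387; post-tax Q = 379.8; per-unit burden on buyers = $1.2.
Difference: $1 vs $1.2 → market B is larger by $0.2.

Market B, by $0.2.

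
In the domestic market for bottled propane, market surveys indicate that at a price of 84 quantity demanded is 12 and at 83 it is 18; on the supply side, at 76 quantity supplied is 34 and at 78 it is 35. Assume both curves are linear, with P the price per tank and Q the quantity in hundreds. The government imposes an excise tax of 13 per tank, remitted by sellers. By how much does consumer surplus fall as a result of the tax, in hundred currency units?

Demand slope: (18 − 12)/(83 − 84) = -6, so Qd = 516 − 6P.
Supply slope: (35 − 34)/(78 − 76) = 0.5, so Qs = 0.5P − 4.
Without the tax, 516 − 6P = 0.5P − 4 gives 6.5P = 520, so P* = 80 and Q* = 36.
With the tax collected from sellers, supply shifts: Qs = 0.5(P − 13) − 4.
New equilibrium: consumers pay 81, sellers receive 68, Q = 30. (Wedge: Pb − Ps = 13.)
ΔCS is the trapezoid between Q = 30 and Q = 36 of height 1: ½ · (36 + 30) · 1 = 33.

Consumer surplus falls by 33 hundred.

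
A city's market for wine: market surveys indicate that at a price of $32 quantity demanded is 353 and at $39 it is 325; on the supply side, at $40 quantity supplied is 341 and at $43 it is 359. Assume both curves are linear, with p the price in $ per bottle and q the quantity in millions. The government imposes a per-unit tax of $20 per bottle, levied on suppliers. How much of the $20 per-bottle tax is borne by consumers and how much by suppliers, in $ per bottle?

Demand slope: (325 − 353)/(39 − 32) = -4, so qd = 481 − 4p.
Supply slope: (359 − 341)/(43 − 40) = 6, so qs = 6p + 101.
Without the tax, 481 − 4p = 6p + 101 gives 10p = 380, so p* = $38 and q* = 329.
With the tax collected from suppliers, supply shifts: qs = 6(p − 20) + 101.
New equilibrium: consumers pay $50, suppliers receive $30, q = 281. (Wedge: pb − ps = 20.)
Burden on consumers: $12; on suppliers: $8. (They sum to $20.)

Consumers bear $12 per bottle; suppliers bear $8 per bottle.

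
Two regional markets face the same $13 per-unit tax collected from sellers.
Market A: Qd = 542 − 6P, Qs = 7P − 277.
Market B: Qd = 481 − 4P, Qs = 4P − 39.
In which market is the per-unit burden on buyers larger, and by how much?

Market A: pre-tax P* = $63, Q* = 164; post-tax Q = 122; per-unit burden on buyers = $7.
Market B: pre-tax P* = $65, Q* = 221; post-tax Q = 195; per-unit burden on buyers = $6.5.
Difference: $7 vs $6.5 → market A is larger by $0.5.

Market A, by $0.5.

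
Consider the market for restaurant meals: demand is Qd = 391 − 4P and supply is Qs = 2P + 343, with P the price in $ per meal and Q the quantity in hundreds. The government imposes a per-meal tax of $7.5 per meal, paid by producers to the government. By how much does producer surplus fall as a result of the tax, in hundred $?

Without the tax, 391 − 4P = 2P + 343 gives 6P = 48, so P* = $8 and Q* = 359.
With the tax collected from producers, supply shifts: Qs = 2(P − 7.5) + 343.
New equilibrium: buyers pay $10.5, producers receive $3, Q = 349. (Wedge: Pb − Ps = 7.5.)
ΔPS is the trapezoid between Q = 349 and Q = 359 of height $5: ½ · (359 + 349) · 5 = $1770.

Producer surplus falls by $1770 hundred.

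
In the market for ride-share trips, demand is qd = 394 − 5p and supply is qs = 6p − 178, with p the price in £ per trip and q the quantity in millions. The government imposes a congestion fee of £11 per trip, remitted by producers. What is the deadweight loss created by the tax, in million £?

Deadweight loss = £165 million.

Without the tax, 394 − 5p = 6p − 178 gives 11p = 572, so p* = £52 and q* = 134.
With the tax collected from producers, supply shifts: qs = 6(p − 11) − 178.
New equilibrium: consumers pay £58, producers receive £47, q = 104. (Wedge: pb − ps = 11.)
Quantity falls by |ΔQ| = |134 − 104| = 30.
DWL = ½ · t · |ΔQ| = ½ · 11 · 30 = £165.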